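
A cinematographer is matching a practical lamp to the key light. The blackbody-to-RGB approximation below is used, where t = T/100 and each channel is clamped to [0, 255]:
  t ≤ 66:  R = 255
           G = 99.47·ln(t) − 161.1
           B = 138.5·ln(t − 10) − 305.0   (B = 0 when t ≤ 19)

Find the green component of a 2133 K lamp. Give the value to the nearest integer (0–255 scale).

t = 2133/100 = 21.33; the t ≤ 66 branch applies.
G = 99.47·ln 21.33 − 161.1 = 99.47·3.0601 − 161.1 = 143.290.
Rounded: 143.

143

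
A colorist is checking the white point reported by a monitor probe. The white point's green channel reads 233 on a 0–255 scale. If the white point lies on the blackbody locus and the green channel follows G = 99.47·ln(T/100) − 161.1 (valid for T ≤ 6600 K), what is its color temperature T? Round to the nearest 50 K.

5250 K

ln t = (233 + 161.1) / 99.47 = 3.9620.
t = e^3.9620 = 52.562.
T = 100·t = 5256 K → 5250 K to the nearest 50 K.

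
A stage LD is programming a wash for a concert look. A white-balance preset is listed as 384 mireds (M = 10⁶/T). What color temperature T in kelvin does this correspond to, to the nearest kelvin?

T = 10⁶ / 384 = 2604.17 K → 2604 K.

2604 K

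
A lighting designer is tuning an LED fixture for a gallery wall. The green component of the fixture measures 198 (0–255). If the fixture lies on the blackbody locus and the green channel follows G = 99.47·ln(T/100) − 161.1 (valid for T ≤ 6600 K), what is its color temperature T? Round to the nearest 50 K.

3700 K

ln t = (198 + 161.1) / 99.47 = 3.6101.
t = e^3.6101 = 36.971.
T = 100·t = 3697 K → 3700 K to the nearest 50 K.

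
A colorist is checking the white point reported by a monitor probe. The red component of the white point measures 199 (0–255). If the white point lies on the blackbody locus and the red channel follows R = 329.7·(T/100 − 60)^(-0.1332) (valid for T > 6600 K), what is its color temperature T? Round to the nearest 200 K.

(t − 60)^(-0.1332) = 199/329.7 = 0.60358.
t − 60 = 0.60358^(1/-0.1332) = 0.60358^(-7.508) = 44.273, so t = 104.273.
T = 100·t = 10427 K → 10400 K to the nearest 200 K.

10400 K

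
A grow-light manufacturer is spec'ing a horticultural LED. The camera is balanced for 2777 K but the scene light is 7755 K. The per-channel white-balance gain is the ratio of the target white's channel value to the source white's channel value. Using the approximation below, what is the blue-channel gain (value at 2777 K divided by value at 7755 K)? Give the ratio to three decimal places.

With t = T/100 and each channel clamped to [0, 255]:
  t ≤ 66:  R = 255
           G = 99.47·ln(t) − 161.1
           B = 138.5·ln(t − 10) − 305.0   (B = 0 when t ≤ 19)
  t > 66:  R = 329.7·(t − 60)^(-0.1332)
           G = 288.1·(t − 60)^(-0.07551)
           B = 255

At 7755 K (t = 77.55):
  B = 255 by definition for t > 66.
At 2777 K (t = 27.77):
  B = 138.5·ln(27.77 − 10) − 305.0 = 138.5·ln 17.77 − 305.0 = 138.5·2.8775 − 305.0 = 93.535.
Gain = 93.535 / 255.000 = 0.3668 → 0.367.

0.367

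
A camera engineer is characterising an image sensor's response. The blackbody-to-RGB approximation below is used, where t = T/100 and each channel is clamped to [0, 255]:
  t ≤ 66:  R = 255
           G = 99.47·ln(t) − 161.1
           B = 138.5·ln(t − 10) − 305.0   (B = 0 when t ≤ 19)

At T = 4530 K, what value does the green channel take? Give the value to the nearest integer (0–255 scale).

218

t = 4530/100 = 45.3; the t ≤ 66 branch applies.
G = 99.47·ln 45.3 − 161.1 = 99.47·3.8133 − 161.1 = 218.210.
Rounded: 218.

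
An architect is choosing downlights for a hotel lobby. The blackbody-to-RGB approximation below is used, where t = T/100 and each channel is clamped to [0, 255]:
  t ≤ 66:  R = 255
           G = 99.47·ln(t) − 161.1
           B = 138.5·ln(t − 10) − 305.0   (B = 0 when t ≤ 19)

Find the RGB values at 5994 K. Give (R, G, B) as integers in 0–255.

(255, 246, 237)

t = 5994/100 = 59.94; the t ≤ 66 branch applies.
R = 255 by definition for t ≤ 66.
G = 99.47·ln 59.94 − 161.1 = 99.47·4.0933 − 161.1 = 246.065.
B = 138.5·ln(59.94 − 10) − 305.0 = 138.5·ln 49.94 − 305.0 = 138.5·3.9108 − 305.0 = 236.649.
Rounded: (255, 246, 237).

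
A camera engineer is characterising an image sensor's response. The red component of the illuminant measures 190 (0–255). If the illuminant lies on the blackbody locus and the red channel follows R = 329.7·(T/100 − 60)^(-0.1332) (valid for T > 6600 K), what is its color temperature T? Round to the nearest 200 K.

(t − 60)^(-0.1332) = 190/329.7 = 0.57628.
t − 60 = 0.57628^(1/-0.1332) = 0.57628^(-7.508) = 62.667, so t = 122.667.
T = 100·t = 12267 K → 12200 K to the nearest 200 K.

12200 K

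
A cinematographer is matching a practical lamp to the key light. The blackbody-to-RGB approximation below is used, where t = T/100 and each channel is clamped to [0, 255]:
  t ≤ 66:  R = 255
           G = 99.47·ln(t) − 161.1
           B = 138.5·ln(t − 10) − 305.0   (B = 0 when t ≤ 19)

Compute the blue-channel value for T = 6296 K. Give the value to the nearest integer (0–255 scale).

245

t = 6296/100 = 62.96; the t ≤ 66 branch applies.
B = 138.5·ln(62.96 − 10) − 305.0 = 138.5·ln 52.96 − 305.0 = 138.5·3.9695 − 305.0 = 244.781.
Rounded: 245.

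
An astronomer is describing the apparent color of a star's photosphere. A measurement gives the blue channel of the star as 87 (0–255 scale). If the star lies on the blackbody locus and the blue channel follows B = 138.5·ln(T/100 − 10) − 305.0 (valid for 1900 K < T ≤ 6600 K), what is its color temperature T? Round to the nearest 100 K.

ln(t − 10) = (87 + 305.0) / 138.5 = 2.8303.
t − 10 = e^2.8303 = 16.951, so t = 26.951.
T = 100·t = 2695 K → 2700 K to the nearest 100 K.

2700 K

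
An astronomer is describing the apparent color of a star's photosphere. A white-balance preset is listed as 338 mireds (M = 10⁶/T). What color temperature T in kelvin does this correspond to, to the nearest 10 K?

2960 K

T = 10⁶ / 338 = 2958.58 K → 2960 K.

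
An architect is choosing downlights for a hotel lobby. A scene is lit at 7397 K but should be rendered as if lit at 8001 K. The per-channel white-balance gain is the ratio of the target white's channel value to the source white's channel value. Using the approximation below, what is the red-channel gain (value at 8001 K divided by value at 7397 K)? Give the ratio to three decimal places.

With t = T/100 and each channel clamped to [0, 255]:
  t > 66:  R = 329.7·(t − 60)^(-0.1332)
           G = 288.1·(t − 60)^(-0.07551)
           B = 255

At 7397 K (t = 73.97):
  R = 329.7·(73.97 − 60)^(-0.1332) = 329.7·13.97^(-0.1332) = 329.7·0.70382 = 232.049.
At 8001 K (t = 80.01):
  R = 329.7·(80.01 − 60)^(-0.1332) = 329.7·20.01^(-0.1332) = 329.7·0.67092 = 221.204.
Gain = 221.204 / 232.049 = 0.9533 → 0.953.

0.953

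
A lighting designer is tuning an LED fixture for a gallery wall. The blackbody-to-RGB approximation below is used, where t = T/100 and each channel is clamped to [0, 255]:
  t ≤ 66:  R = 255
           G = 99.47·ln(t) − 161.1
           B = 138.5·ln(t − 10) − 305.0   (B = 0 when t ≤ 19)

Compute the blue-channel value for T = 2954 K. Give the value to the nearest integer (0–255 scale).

107

t = 2954/100 = 29.54; the t ≤ 66 branch applies.
B = 138.5·ln(29.54 − 10) − 305.0 = 138.5·ln 19.54 − 305.0 = 138.5·2.9725 − 305.0 = 106.686.
Rounded: 107.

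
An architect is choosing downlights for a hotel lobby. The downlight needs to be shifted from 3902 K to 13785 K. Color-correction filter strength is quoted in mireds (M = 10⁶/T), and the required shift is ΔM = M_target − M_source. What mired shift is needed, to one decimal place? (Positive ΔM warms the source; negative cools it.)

-183.7 mireds

M_source = 10⁶/3902 = 256.279; M_target = 10⁶/13785 = 72.543.
ΔM = 72.543 − 256.279 = -183.736 → -183.7 mireds, a cooling shift.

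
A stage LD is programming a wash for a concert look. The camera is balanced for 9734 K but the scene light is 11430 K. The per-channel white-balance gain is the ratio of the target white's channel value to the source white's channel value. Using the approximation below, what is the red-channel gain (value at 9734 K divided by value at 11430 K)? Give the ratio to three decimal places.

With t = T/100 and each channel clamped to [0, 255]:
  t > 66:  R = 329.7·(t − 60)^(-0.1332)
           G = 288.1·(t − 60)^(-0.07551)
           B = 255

At 11430 K (t = 114.3):
  R = 329.7·(114.3 − 60)^(-0.1332) = 329.7·54.3^(-0.1332) = 329.7·0.58739 = 193.662.
At 9734 K (t = 97.34):
  R = 329.7·(97.34 − 60)^(-0.1332) = 329.7·37.34^(-0.1332) = 329.7·0.61743 = 203.566.
Gain = 203.566 / 193.662 = 1.0511 → 1.051.

1.051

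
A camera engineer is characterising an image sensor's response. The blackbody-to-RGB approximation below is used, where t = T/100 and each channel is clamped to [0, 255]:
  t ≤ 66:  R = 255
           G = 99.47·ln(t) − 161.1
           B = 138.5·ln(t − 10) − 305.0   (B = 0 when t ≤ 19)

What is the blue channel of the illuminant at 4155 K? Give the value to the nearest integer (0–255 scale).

173

t = 4155/100 = 41.55; the t ≤ 66 branch applies.
B = 138.5·ln(41.55 − 10) − 305.0 = 138.5·ln 31.55 − 305.0 = 138.5·3.4516 − 305.0 = 173.043.
Rounded: 173.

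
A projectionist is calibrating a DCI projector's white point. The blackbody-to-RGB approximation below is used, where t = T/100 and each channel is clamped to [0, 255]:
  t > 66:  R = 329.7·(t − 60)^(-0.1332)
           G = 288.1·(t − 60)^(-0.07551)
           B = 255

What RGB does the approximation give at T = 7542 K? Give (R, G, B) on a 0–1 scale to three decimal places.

(0.898, 0.919, 1.000)

t = 7542/100 = 75.42; the t > 66 branch applies.
R = 329.7·(75.42 − 60)^(-0.1332) = 329.7·15.42^(-0.1332) = 329.7·0.69462 = 229.016.
G = 288.1·(75.42 − 60)^(-0.07551) = 288.1·15.42^(-0.07551) = 288.1·0.81337 = 234.332.
B = 255 by definition for t > 66.
Dividing each by 255: (0.8981, 0.9189, 1.0000) → (0.898, 0.919, 1.000).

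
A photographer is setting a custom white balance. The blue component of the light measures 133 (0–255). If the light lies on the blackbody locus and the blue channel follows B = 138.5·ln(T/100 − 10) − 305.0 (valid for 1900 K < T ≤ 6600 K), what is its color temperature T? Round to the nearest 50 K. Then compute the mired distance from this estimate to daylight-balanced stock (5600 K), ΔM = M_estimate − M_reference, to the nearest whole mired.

+120 mireds

ln(t − 10) = (133 + 305.0) / 138.5 = 3.1625.
t − 10 = e^3.1625 = 23.629, so t = 33.629.
T = 100·t = 3363 K → 3350 K to the nearest 50 K.
M_estimate = 10⁶/3350 = 298.51; M_reference = 10⁶/5600 = 178.57.
ΔM = 298.51 − 178.57 = 119.94 → +120 mireds.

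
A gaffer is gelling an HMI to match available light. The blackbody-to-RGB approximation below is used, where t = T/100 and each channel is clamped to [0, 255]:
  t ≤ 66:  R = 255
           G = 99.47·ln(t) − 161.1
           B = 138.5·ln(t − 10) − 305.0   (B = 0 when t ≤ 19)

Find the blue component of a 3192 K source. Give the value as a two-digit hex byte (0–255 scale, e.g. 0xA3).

0x7B

t = 3192/100 = 31.92; the t ≤ 66 branch applies.
B = 138.5·ln(31.92 − 10) − 305.0 = 138.5·ln 21.92 − 305.0 = 138.5·3.0874 − 305.0 = 122.605.
Rounded: 123; in hex, 0x7B.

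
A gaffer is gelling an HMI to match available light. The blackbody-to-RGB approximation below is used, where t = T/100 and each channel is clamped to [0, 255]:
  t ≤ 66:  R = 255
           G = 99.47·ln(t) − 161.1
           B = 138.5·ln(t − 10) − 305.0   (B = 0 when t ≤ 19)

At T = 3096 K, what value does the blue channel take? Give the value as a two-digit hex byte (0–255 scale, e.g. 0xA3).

0x74

t = 3096/100 = 30.96; the t ≤ 66 branch applies.
B = 138.5·ln(30.96 − 10) − 305.0 = 138.5·ln 20.96 − 305.0 = 138.5·3.0426 − 305.0 = 116.402.
Rounded: 116; in hex, 0x74.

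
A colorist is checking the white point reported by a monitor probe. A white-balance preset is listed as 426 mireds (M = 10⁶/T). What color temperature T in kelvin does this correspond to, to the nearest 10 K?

T = 10⁶ / 426 = 2347.42 K → 2350 K.

2350 K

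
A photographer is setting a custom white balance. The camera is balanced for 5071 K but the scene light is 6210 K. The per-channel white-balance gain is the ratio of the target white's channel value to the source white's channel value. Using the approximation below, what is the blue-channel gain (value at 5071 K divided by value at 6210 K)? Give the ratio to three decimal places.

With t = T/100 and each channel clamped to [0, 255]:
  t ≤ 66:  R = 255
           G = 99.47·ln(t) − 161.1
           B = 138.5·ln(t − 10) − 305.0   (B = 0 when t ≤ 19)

0.859

At 6210 K (t = 62.1):
  B = 138.5·ln(62.1 − 10) − 305.0 = 138.5·ln 52.1 − 305.0 = 138.5·3.9532 − 305.0 = 242.513.
At 5071 K (t = 50.71):
  B = 138.5·ln(50.71 − 10) − 305.0 = 138.5·ln 40.71 − 305.0 = 138.5·3.7065 − 305.0 = 208.347.
Gain = 208.347 / 242.513 = 0.8591 → 0.859.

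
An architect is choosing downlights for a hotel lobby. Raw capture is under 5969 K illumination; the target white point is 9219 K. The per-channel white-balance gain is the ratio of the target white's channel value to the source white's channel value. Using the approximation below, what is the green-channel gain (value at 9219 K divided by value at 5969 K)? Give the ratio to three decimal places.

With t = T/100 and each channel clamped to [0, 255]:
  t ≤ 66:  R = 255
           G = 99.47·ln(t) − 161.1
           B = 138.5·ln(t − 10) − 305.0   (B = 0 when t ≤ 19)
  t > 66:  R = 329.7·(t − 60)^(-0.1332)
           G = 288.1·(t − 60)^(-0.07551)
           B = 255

0.902

At 5969 K (t = 59.69):
  G = 99.47·ln 59.69 − 161.1 = 99.47·4.0892 − 161.1 = 245.649.
At 9219 K (t = 92.19):
  G = 288.1·(92.19 − 60)^(-0.07551) = 288.1·32.19^(-0.07551) = 288.1·0.76940 = 221.664.
Gain = 221.664 / 245.649 = 0.9024 → 0.902.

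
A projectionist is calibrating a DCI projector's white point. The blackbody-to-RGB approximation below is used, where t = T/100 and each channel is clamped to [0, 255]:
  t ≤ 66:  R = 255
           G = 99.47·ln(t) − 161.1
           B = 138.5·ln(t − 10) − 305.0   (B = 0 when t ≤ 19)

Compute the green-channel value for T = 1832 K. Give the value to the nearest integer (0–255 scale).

128

t = 1832/100 = 18.32; the t ≤ 66 branch applies.
G = 99.47·ln 18.32 − 161.1 = 99.47·2.9080 − 161.1 = 128.158.
Rounded: 128.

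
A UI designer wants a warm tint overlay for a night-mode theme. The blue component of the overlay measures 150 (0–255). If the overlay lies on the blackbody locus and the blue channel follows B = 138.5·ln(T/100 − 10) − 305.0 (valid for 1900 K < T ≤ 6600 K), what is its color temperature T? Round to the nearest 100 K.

ln(t − 10) = (150 + 305.0) / 138.5 = 3.2852.
t − 10 = e^3.2852 = 26.714, so t = 36.714.
T = 100·t = 3671 K → 3700 K to the nearest 100 K.

3700 K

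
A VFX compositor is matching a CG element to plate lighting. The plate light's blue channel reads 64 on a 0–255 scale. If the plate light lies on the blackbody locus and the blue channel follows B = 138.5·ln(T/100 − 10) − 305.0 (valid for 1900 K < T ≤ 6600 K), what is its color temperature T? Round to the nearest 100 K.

ln(t − 10) = (64 + 305.0) / 138.5 = 2.6643.
t − 10 = e^2.6643 = 14.357, so t = 24.357.
T = 100·t = 2436 K → 2400 K to the nearest 100 K.

2400 K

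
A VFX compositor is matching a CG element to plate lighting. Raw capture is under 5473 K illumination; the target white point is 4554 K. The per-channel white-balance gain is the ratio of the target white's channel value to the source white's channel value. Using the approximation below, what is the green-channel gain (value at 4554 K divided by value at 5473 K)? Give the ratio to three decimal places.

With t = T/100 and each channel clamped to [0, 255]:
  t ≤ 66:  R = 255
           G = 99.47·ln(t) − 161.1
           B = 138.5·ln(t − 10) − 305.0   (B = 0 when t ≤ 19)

At 5473 K (t = 54.73):
  G = 99.47·ln 54.73 − 161.1 = 99.47·4.0024 − 161.1 = 237.020.
At 4554 K (t = 45.54):
  G = 99.47·ln 45.54 − 161.1 = 99.47·3.8186 − 161.1 = 218.735.
Gain = 218.735 / 237.020 = 0.9229 → 0.923.

0.923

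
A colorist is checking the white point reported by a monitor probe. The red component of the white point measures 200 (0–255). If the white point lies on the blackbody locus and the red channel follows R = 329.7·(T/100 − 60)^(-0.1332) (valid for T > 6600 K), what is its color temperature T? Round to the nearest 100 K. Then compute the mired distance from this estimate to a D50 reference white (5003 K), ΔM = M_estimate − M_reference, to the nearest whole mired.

(t − 60)^(-0.1332) = 200/329.7 = 0.60661.
t − 60 = 0.60661^(1/-0.1332) = 0.60661^(-7.508) = 42.638, so t = 102.638.
T = 100·t = 10264 K → 10300 K to the nearest 100 K.
M_estimate = 10⁶/10300 = 97.09; M_reference = 10⁶/5003 = 199.88.
ΔM = 97.09 − 199.88 = -102.79 → -103 mireds.

-103 mireds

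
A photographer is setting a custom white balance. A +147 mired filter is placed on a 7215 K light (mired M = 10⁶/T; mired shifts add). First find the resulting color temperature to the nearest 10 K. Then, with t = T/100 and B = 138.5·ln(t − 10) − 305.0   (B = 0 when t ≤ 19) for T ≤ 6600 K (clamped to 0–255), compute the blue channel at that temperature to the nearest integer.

141

M_in = 10⁶/7215 = 138.60; M_out = 138.60 + (+147) = 285.60.
T_out = 10⁶/285.60 = 3501.4 K → 3500 K; t = 35.
B = 138.5·ln(35 − 10) − 305.0 = 138.5·ln 25 − 305.0 = 138.5·3.2189 − 305.0 = 140.814.
Rounded: 141.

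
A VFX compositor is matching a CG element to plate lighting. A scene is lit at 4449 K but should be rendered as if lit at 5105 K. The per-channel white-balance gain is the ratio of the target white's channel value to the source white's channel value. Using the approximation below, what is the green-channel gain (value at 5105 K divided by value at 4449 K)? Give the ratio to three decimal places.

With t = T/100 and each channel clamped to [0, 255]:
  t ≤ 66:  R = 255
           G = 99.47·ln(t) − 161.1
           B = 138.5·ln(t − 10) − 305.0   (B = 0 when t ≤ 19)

At 4449 K (t = 44.49):
  G = 99.47·ln 44.49 − 161.1 = 99.47·3.7953 − 161.1 = 216.415.
At 5105 K (t = 51.05):
  G = 99.47·ln 51.05 − 161.1 = 99.47·3.9328 − 161.1 = 230.096.
Gain = 230.096 / 216.415 = 1.0632 → 1.063.

1.063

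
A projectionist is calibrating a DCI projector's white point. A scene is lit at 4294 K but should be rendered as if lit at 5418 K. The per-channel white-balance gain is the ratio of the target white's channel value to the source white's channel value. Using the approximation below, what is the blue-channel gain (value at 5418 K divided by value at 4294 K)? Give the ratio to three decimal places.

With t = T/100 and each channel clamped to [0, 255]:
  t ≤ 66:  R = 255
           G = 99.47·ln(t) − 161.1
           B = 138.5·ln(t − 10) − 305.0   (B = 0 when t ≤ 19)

1.227

At 4294 K (t = 42.94):
  B = 138.5·ln(42.94 − 10) − 305.0 = 138.5·ln 32.94 − 305.0 = 138.5·3.4947 − 305.0 = 179.014.
At 5418 K (t = 54.18):
  B = 138.5·ln(54.18 − 10) − 305.0 = 138.5·ln 44.18 − 305.0 = 138.5·3.7883 − 305.0 = 219.676.
Gain = 219.676 / 179.014 = 1.2271 → 1.227.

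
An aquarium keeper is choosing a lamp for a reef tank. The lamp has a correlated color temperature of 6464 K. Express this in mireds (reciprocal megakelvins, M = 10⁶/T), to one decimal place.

M = 10⁶ / 6464 = 154.703 → 154.7 mireds.

154.7 mireds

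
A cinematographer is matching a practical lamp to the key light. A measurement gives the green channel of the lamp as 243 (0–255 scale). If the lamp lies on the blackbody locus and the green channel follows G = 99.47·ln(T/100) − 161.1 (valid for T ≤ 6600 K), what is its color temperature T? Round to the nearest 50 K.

ln t = (243 + 161.1) / 99.47 = 4.0625.
t = e^4.0625 = 58.121.
T = 100·t = 5812 K → 5800 K to the nearest 50 K.

5800 K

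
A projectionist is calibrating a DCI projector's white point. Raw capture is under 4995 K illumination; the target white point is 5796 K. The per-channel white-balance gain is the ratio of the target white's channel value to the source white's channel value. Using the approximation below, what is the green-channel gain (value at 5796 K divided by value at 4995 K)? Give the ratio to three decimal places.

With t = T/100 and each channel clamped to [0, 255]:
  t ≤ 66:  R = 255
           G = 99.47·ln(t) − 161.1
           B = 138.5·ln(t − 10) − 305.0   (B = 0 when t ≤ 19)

At 4995 K (t = 49.95):
  G = 99.47·ln 49.95 − 161.1 = 99.47·3.9110 − 161.1 = 227.929.
At 5796 K (t = 57.96):
  G = 99.47·ln 57.96 − 161.1 = 99.47·4.0598 − 161.1 = 242.724.
Gain = 242.724 / 227.929 = 1.0649 → 1.065.

1.065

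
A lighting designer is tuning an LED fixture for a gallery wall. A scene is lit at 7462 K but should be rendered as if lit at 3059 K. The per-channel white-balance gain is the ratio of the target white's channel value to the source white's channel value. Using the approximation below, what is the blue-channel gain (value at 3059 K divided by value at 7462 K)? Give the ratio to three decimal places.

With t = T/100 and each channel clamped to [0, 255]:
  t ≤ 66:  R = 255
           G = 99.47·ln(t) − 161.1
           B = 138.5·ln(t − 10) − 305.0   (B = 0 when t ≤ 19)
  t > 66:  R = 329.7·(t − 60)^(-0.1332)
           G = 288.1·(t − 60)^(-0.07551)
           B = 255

At 7462 K (t = 74.62):
  B = 255 by definition for t > 66.
At 3059 K (t = 30.59):
  B = 138.5·ln(30.59 − 10) − 305.0 = 138.5·ln 20.59 − 305.0 = 138.5·3.0248 − 305.0 = 113.936.
Gain = 113.936 / 255.000 = 0.4468 → 0.447.

0.447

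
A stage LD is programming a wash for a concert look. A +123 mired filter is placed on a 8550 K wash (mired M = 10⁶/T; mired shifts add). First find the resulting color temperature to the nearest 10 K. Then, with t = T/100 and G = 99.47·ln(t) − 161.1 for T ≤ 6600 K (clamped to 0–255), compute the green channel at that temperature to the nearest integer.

M_in = 10⁶/8550 = 116.96; M_out = 116.96 + (+123) = 239.96.
T_out = 10⁶/239.96 = 4167.4 K → 4170 K; t = 41.7.
G = 99.47·ln 41.7 − 161.1 = 99.47·3.7305 − 161.1 = 209.973.
Rounded: 210.

210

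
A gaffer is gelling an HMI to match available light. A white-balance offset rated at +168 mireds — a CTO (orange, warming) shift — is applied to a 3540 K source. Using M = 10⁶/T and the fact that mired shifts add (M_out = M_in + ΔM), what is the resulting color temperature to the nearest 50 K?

2200 K

M_in = 10⁶/3540 = 282.49 mireds.
M_out = 282.49 + (+168) = 450.49 mireds.
T_out = 10⁶/450.49 = 2219.8 K → 2200 K.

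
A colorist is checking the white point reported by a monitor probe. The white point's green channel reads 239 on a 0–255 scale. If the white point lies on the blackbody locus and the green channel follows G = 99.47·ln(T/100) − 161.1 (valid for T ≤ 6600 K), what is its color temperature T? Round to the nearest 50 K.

ln t = (239 + 161.1) / 99.47 = 4.0223.
t = e^4.0223 = 55.830.
T = 100·t = 5583 K → 5600 K to the nearest 50 K.

5600 K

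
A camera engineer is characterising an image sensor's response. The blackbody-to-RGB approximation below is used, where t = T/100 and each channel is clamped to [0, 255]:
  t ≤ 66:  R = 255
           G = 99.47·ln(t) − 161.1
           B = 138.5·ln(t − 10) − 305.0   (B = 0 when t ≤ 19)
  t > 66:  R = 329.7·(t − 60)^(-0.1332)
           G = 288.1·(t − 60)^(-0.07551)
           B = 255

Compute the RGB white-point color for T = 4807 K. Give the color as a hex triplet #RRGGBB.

t = 4807/100 = 48.07; the t ≤ 66 branch applies.
R = 255 by definition for t ≤ 66.
G = 99.47·ln 48.07 − 161.1 = 99.47·3.8727 − 161.1 = 224.113.
B = 138.5·ln(48.07 − 10) − 305.0 = 138.5·ln 38.07 − 305.0 = 138.5·3.6394 − 305.0 = 199.061.
Rounded: (255, 224, 199).
In hex: #FFE0C7.

#FFE0C7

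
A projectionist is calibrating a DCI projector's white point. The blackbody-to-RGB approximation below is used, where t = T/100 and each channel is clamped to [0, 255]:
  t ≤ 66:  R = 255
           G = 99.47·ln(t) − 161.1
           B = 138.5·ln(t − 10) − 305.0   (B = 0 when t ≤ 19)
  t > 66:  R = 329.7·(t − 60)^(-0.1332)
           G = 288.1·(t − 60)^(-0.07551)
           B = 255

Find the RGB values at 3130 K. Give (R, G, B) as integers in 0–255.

(255, 181, 119)

t = 3130/100 = 31.3; the t ≤ 66 branch applies.
R = 255 by definition for t ≤ 66.
G = 99.47·ln 31.3 − 161.1 = 99.47·3.4436 − 161.1 = 181.437.
B = 138.5·ln(31.3 − 10) − 305.0 = 138.5·ln 21.3 − 305.0 = 138.5·3.0587 − 305.0 = 118.631.
Rounded: (255, 181, 119).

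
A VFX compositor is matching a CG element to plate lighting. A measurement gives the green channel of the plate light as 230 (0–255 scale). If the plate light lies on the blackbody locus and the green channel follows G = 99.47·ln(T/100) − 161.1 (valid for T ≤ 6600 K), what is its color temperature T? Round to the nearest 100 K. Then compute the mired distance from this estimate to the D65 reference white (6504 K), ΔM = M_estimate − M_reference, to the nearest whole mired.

+42 mireds

ln t = (230 + 161.1) / 99.47 = 3.9318.
t = e^3.9318 = 51.001.
T = 100·t = 5100 K → 5100 K to the nearest 100 K.
M_estimate = 10⁶/5100 = 196.08; M_reference = 10⁶/6504 = 153.75.
ΔM = 196.08 − 153.75 = 42.33 → +42 mireds.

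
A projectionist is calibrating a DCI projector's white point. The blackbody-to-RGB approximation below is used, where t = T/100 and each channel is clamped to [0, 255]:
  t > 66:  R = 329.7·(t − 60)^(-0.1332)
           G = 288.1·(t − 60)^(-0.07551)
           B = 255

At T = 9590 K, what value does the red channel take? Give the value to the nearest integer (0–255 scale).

205

t = 9590/100 = 95.9; the t > 66 branch applies.
R = 329.7·(95.9 − 60)^(-0.1332) = 329.7·35.9^(-0.1332) = 329.7·0.62067 = 204.635.
Rounded: 205.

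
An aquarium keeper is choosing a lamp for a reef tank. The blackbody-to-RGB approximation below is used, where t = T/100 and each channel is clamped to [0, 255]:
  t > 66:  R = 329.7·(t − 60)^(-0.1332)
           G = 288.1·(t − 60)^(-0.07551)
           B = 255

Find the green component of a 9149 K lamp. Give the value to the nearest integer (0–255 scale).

t = 9149/100 = 91.49; the t > 66 branch applies.
G = 288.1·(91.49 − 60)^(-0.07551) = 288.1·31.49^(-0.07551) = 288.1·0.77068 = 222.032.
Rounded: 222.

222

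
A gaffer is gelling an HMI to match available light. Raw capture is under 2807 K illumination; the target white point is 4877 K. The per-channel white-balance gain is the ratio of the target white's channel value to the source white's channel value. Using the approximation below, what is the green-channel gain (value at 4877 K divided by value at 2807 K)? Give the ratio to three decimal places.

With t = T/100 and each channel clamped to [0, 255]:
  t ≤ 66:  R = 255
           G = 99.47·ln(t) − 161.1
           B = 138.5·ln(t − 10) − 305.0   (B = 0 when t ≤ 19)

1.322

At 2807 K (t = 28.07):
  G = 99.47·ln 28.07 − 161.1 = 99.47·3.3347 − 161.1 = 170.603.
At 4877 K (t = 48.77):
  G = 99.47·ln 48.77 − 161.1 = 99.47·3.8871 − 161.1 = 225.551.
Gain = 225.551 / 170.603 = 1.3221 → 1.322.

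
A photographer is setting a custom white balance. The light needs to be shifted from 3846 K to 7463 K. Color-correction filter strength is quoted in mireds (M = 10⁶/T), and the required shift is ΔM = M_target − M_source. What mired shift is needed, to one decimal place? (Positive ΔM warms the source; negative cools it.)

M_source = 10⁶/3846 = 260.010; M_target = 10⁶/7463 = 133.994.
ΔM = 133.994 − 260.010 = -126.016 → -126.0 mireds, a cooling shift.

-126.0 mireds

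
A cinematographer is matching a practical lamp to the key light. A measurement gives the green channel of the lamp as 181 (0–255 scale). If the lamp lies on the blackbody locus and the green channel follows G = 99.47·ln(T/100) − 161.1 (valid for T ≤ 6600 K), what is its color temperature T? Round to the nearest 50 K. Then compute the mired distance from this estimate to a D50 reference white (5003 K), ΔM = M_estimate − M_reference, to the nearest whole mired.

+123 mireds

ln t = (181 + 161.1) / 99.47 = 3.4392.
t = e^3.4392 = 31.163.
T = 100·t = 3116 K → 3100 K to the nearest 50 K.
M_estimate = 10⁶/3100 = 322.58; M_reference = 10⁶/5003 = 199.88.
ΔM = 322.58 − 199.88 = 122.70 → +123 mireds.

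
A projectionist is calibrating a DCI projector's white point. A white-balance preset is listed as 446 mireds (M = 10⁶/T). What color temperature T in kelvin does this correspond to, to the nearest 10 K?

2240 K

T = 10⁶ / 446 = 2242.15 K → 2240 K.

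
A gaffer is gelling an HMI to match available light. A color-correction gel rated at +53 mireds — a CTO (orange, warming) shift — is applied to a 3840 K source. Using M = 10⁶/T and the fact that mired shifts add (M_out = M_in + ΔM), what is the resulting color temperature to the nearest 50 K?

M_in = 10⁶/3840 = 260.42 mireds.
M_out = 260.42 + (+53) = 313.42 mireds.
T_out = 10⁶/313.42 = 3190.6 K → 3200 K.

3200 K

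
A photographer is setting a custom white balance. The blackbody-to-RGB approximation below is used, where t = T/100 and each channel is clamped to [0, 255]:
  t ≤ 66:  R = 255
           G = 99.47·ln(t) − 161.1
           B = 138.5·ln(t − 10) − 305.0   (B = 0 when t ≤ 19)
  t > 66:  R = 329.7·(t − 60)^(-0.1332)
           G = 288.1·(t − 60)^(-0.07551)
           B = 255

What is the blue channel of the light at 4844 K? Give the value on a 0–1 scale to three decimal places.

t = 4844/100 = 48.44; the t ≤ 66 branch applies.
B = 138.5·ln(48.44 − 10) − 305.0 = 138.5·ln 38.44 − 305.0 = 138.5·3.6491 − 305.0 = 200.400.
On a 0–1 scale: 200.400/255 = 0.7859 → 0.786.

0.786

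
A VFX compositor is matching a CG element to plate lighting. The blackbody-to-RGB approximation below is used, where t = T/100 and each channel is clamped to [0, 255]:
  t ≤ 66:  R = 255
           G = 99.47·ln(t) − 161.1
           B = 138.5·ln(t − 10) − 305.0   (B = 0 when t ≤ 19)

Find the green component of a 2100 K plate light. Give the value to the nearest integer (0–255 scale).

t = 2100/100 = 21; the t ≤ 66 branch applies.
G = 99.47·ln 21 − 161.1 = 99.47·3.0445 − 161.1 = 141.739.
Rounded: 142.

142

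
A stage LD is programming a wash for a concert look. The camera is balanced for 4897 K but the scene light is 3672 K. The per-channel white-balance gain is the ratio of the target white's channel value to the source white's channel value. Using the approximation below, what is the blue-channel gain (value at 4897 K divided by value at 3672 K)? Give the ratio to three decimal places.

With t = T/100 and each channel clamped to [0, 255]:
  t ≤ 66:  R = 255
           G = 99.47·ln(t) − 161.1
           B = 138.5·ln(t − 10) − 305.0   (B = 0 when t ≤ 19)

At 3672 K (t = 36.72):
  B = 138.5·ln(36.72 − 10) − 305.0 = 138.5·ln 26.72 − 305.0 = 138.5·3.2854 − 305.0 = 150.030.
At 4897 K (t = 48.97):
  B = 138.5·ln(48.97 − 10) − 305.0 = 138.5·ln 38.97 − 305.0 = 138.5·3.6628 − 305.0 = 202.297.
Gain = 202.297 / 150.030 = 1.3484 → 1.348.

1.348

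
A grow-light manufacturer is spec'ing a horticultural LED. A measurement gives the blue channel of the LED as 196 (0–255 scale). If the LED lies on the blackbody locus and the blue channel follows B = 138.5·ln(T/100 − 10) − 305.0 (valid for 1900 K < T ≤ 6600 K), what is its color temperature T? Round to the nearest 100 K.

ln(t − 10) = (196 + 305.0) / 138.5 = 3.6173.
t − 10 = e^3.6173 = 37.238, so t = 47.238.
T = 100·t = 4724 K → 4700 K to the nearest 100 K.

4700 K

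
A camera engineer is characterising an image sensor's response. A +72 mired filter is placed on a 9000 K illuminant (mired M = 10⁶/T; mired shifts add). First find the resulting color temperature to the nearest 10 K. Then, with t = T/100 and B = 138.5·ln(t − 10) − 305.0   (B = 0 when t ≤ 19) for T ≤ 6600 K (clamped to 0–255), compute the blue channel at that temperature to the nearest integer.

221

M_in = 10⁶/9000 = 111.11; M_out = 111.11 + (+72) = 183.11.
T_out = 10⁶/183.11 = 5461.2 K → 5460 K; t = 54.6.
B = 138.5·ln(54.6 − 10) − 305.0 = 138.5·ln 44.6 − 305.0 = 138.5·3.7977 − 305.0 = 220.986.
Rounded: 221.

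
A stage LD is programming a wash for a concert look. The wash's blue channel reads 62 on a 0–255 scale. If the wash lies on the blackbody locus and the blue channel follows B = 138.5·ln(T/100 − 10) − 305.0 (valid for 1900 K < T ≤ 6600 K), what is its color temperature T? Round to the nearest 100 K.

2400 K

ln(t − 10) = (62 + 305.0) / 138.5 = 2.6498.
t − 10 = e^2.6498 = 14.151, so t = 24.151.
T = 100·t = 2415 K → 2400 K to the nearest 100 K.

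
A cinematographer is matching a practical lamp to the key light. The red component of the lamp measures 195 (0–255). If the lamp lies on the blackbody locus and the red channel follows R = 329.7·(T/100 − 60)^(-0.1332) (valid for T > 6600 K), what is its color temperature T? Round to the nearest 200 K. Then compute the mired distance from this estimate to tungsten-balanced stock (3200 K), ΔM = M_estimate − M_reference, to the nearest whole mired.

(t − 60)^(-0.1332) = 195/329.7 = 0.59145.
t − 60 = 0.59145^(1/-0.1332) = 0.59145^(-7.508) = 51.564, so t = 111.564.
T = 100·t = 11156 K → 11200 K to the nearest 200 K.
M_estimate = 10⁶/11200 = 89.29; M_reference = 10⁶/3200 = 312.50.
ΔM = 89.29 − 312.50 = -223.21 → -223 mireds.

-223 mireds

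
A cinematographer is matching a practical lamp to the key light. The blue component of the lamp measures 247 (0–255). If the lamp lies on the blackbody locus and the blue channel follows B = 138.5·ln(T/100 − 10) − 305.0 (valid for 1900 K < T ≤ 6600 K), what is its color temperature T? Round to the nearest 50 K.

6400 K

ln(t − 10) = (247 + 305.0) / 138.5 = 3.9856.
t − 10 = e^3.9856 = 53.815, so t = 63.815.
T = 100·t = 6382 K → 6400 K to the nearest 50 K.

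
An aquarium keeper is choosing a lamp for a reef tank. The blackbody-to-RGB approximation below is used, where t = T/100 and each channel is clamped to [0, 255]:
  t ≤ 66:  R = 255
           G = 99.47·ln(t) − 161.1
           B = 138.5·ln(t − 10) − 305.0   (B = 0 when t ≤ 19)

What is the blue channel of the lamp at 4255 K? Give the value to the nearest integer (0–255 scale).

t = 4255/100 = 42.55; the t ≤ 66 branch applies.
B = 138.5·ln(42.55 − 10) − 305.0 = 138.5·ln 32.55 − 305.0 = 138.5·3.4828 − 305.0 = 177.365.
Rounded: 177.

177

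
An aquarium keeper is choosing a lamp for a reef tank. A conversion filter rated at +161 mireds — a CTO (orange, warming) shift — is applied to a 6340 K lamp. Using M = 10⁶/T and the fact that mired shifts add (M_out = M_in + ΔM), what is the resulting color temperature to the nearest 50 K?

3150 K

M_in = 10⁶/6340 = 157.73 mireds.
M_out = 157.73 + (+161) = 318.73 mireds.
T_out = 10⁶/318.73 = 3137.5 K → 3150 K.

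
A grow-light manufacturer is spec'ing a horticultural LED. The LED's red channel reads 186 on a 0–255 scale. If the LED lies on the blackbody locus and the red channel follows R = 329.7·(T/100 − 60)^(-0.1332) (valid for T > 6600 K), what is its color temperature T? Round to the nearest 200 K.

13400 K

(t − 60)^(-0.1332) = 186/329.7 = 0.56415.
t − 60 = 0.56415^(1/-0.1332) = 0.56415^(-7.508) = 73.521, so t = 133.521.
T = 100·t = 13352 K → 13400 K to the nearest 200 K.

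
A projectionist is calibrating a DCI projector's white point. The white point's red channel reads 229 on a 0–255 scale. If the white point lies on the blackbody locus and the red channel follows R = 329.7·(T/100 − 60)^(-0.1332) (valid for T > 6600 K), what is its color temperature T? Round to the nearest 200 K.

(t − 60)^(-0.1332) = 229/329.7 = 0.69457.
t − 60 = 0.69457^(1/-0.1332) = 0.69457^(-7.508) = 15.428, so t = 75.428.
T = 100·t = 7543 K → 7600 K to the nearest 200 K.

7600 K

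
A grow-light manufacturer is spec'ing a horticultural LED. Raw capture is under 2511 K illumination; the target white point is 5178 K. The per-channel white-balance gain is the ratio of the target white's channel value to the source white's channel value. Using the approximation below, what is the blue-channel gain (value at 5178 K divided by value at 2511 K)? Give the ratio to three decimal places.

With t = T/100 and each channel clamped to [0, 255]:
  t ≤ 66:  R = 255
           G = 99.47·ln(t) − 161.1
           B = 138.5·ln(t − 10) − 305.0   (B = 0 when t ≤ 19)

2.982

At 2511 K (t = 25.11):
  B = 138.5·ln(25.11 − 10) − 305.0 = 138.5·ln 15.11 − 305.0 = 138.5·2.7154 − 305.0 = 71.077.
At 5178 K (t = 51.78):
  B = 138.5·ln(51.78 − 10) − 305.0 = 138.5·ln 41.78 − 305.0 = 138.5·3.7324 − 305.0 = 211.940.
Gain = 211.940 / 71.077 = 2.9818 → 2.982.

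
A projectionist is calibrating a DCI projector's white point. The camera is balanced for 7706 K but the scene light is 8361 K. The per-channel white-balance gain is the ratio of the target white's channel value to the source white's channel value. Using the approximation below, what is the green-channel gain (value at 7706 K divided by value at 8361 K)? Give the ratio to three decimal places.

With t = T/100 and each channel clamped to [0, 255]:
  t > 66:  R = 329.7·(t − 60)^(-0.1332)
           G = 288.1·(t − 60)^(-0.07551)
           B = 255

1.025

At 8361 K (t = 83.61):
  G = 288.1·(83.61 − 60)^(-0.07551) = 288.1·23.61^(-0.07551) = 288.1·0.78762 = 226.914.
At 7706 K (t = 77.06):
  G = 288.1·(77.06 − 60)^(-0.07551) = 288.1·17.06^(-0.07551) = 288.1·0.80719 = 232.550.
Gain = 232.550 / 226.914 = 1.0248 → 1.025.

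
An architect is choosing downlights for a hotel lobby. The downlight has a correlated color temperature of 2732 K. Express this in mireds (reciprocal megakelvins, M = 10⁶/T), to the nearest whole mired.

M = 10⁶ / 2732 = 366.032 → 366 mireds.

366 mireds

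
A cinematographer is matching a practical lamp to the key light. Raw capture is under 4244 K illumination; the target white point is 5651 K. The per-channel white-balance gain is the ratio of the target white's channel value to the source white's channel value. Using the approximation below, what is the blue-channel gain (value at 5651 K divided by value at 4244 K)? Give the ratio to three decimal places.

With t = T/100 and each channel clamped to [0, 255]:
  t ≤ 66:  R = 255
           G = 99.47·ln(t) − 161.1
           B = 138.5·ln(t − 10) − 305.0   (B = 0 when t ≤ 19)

1.282

At 4244 K (t = 42.44):
  B = 138.5·ln(42.44 − 10) − 305.0 = 138.5·ln 32.44 − 305.0 = 138.5·3.4794 − 305.0 = 176.896.
At 5651 K (t = 56.51):
  B = 138.5·ln(56.51 − 10) − 305.0 = 138.5·ln 46.51 − 305.0 = 138.5·3.8397 − 305.0 = 226.794.
Gain = 226.794 / 176.896 = 1.2821 → 1.282.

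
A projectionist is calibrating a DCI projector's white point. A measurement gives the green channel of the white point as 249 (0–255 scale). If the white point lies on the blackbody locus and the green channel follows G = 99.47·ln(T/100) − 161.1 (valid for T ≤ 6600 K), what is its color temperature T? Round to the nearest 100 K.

ln t = (249 + 161.1) / 99.47 = 4.1229.
t = e^4.1229 = 61.735.
T = 100·t = 6174 K → 6200 K to the nearest 100 K.

6200 K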